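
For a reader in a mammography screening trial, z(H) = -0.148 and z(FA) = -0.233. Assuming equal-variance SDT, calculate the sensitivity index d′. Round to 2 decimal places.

d' = z(H) − z(FA) = -0.148 − (-0.233) = 0.085

d′ = 0.09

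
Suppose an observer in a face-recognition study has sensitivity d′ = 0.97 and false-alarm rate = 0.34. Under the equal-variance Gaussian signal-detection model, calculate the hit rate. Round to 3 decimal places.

z(false-alarm rate) = z(0.34) = -0.4125
z(H) = z(FA) + d' = -0.4125 + 0.97 = 0.5575
hit rate = Φ(0.5575) = 0.7114

hit rate = 0.711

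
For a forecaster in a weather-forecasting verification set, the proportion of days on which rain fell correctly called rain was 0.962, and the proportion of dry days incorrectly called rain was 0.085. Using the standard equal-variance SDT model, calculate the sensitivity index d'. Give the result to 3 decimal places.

d' = 3.147

Φ⁻¹(0.962) = 1.7744, Φ⁻¹(0.085) = -1.3722
d' = z(H) − z(FA) = 1.7744 − (-1.3722) = 3.1466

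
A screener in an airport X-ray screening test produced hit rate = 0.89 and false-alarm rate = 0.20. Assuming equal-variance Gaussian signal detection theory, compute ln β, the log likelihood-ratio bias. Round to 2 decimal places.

z(0.89) = 1.227, z(0.20) = -0.842
ln β = −½·[z(H)² − z(FA)²] = −0.5 × (1.506 − 0.709) = -0.3985

ln β = -0.40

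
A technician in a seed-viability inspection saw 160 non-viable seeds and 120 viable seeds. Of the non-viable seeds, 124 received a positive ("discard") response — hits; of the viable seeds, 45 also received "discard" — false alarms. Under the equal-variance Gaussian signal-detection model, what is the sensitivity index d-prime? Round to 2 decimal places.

d-prime = 1.07

H = 124/160 = 0.7750
FA = 45/120 = 0.3750
z(0.7750) = 0.755, z(0.3750) = -0.319
d' = z(H) − z(FA) = 0.755 − (-0.319) = 1.074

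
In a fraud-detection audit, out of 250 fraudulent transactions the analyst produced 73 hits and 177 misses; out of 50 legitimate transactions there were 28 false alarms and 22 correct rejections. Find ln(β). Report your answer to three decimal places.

ln β = -0.139

H = 73/250 = 0.2920
FA = 28/50 = 0.5600
z(H) = -0.5476
z(FA) = 0.1510
ln β = −½·[z(H)² − z(FA)²] = −0.5 × (0.2999 − 0.0228) = -0.13855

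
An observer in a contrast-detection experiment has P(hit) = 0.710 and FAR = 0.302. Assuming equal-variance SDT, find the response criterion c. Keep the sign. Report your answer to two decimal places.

z(H) = z(0.710) = 0.5534
z(FA) = z(0.302) = -0.5187
c = −½·[z(H) + z(FA)] = −0.5 × (0.5534 + (-0.5187)) = -0.01735

c = -0.02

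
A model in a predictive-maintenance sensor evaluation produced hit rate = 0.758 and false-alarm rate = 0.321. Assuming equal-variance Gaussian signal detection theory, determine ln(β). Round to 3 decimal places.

z(0.758) = 0.6999, z(0.321) = -0.4649
ln β = −½·[z(H)² − z(FA)²] = −0.5 × (0.4899 − 0.2161) = -0.1369

ln β = -0.137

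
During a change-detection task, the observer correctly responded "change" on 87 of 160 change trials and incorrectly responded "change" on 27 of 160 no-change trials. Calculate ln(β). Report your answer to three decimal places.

H = 87/160 = 0.5437
FA = 27/160 = 0.1688
z(H) = z(0.5437) = 0.1098
z(FA) = z(0.1688) = -0.9589
ln β = −½·[z(H)² − z(FA)²] = −0.5 × (0.0121 − 0.9195) = 0.4537

ln β = 0.454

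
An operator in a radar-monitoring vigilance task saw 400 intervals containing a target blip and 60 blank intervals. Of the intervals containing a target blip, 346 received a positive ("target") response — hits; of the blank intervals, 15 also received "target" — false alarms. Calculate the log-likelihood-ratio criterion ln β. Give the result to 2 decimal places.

H = 346/400 = 0.8650
FA = 15/60 = 0.2500
Φ⁻¹(H) = 1.103
Φ⁻¹(FA) = -0.674
ln β = −½·[z(H)² − z(FA)²] = −0.5 × (1.217 − 0.454) = -0.3815

ln β = -0.38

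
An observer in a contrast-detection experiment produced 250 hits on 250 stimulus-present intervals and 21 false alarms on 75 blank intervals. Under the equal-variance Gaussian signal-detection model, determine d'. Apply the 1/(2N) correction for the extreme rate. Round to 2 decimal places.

The hit rate is 250/250 = 1, so apply the 1/(2N) correction: H → 1 − 1/(2·250) = 0.99800.
z(H) = z(0.99800) = 2.878
z(FA) = z(0.28000) = -0.583
d' = 2.878 − (-0.583) = 3.461

d' = 3.46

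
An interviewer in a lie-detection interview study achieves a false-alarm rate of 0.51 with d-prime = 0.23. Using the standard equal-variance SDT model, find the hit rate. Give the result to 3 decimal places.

z(false-alarm rate) = z(0.51) = 0.0251
z(H) = z(FA) + d' = 0.0251 + 0.23 = 0.2551
hit rate = Φ(0.2551) = 0.6007

hit rate = 0.601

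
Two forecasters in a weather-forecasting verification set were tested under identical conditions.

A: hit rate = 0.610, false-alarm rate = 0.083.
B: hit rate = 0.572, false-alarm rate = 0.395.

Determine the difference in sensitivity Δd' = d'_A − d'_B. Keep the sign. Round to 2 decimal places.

A: z(0.610) = 0.279, z(0.083) = -1.385, d' = 1.664
B: z(0.572) = 0.181, z(0.395) = -0.266, d' = 0.447
Δd' = d'_A − d'_B = 1.664 − 0.447 = 1.217
A has the higher sensitivity.

Δd' = 1.22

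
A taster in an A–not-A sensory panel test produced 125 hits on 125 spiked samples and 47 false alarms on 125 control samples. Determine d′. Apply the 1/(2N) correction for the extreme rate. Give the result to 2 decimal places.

The hit rate is 125/125 = 1, so apply the 1/(2N) correction: H → 1 − 1/(2·125) = 0.99600.
z(H) = z(0.99600) = 2.652
z(FA) = z(0.37600) = -0.316
d' = 2.652 − (-0.316) = 2.968

d′ = 2.97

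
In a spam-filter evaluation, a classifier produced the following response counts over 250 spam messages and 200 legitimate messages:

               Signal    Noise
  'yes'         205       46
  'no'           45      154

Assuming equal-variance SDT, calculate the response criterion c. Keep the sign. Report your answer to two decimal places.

H = 205/250 = 0.8200
FA = 46/200 = 0.2300
Φ⁻¹(H) = Φ⁻¹(0.8200) = 0.915
Φ⁻¹(FA) = Φ⁻¹(0.2300) = -0.739
c = −½·[z(H) + z(FA)] = −0.5 × (0.915 + (-0.739)) = -0.088

c = -0.09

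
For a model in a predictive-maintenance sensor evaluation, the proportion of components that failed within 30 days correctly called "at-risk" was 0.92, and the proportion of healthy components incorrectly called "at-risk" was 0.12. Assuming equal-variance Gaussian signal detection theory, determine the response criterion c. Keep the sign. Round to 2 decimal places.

c = -0.12

z(0.92) = 1.405, z(0.12) = -1.175
c = −½·[z(H) + z(FA)] = −0.5 × (1.405 + (-1.175)) = -0.115
c < 0: the model has a liberal response bias.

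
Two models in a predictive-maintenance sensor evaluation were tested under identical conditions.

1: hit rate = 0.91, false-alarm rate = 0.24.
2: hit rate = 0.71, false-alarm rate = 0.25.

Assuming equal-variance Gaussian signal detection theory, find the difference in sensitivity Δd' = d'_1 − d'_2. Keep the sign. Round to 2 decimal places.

Δd' = 0.82

1: z(0.91) = 1.341, z(0.24) = -0.706, d' = 2.047
2: z(0.71) = 0.553, z(0.25) = -0.674, d' = 1.227
Δd' = d'_1 − d'_2 = 2.047 − 1.227 = 0.820
1 has the higher sensitivity.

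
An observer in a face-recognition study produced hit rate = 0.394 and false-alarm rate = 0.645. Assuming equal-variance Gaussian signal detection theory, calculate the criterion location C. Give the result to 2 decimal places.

Φ⁻¹(H) = Φ⁻¹(0.394) = -0.269
Φ⁻¹(FA) = Φ⁻¹(0.645) = 0.372
c = −½·[z(H) + z(FA)] = −0.5 × (-0.269 + 0.372) = -0.0515

C = -0.05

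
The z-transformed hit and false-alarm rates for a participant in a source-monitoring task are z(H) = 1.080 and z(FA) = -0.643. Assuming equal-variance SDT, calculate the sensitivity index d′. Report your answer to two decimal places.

d′ = 1.72

d' = z(H) − z(FA) = 1.080 − (-0.643) = 1.723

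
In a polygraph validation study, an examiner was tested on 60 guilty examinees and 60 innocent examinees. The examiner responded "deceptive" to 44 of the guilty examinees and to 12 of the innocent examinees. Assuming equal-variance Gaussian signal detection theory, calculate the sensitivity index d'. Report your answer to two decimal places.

H = 44/60 = 0.7333
FA = 12/60 = 0.2000
z(H) = 0.6228
z(FA) = -0.8416
d' = z(H) − z(FA) = 0.6228 − (-0.8416) = 1.4644

d' = 1.46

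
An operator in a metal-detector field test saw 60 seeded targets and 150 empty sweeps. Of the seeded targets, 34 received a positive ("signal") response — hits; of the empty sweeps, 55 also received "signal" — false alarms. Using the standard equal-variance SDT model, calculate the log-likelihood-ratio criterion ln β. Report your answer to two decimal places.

ln β = 0.04

H = 34/60 = 0.5667
FA = 55/150 = 0.3667
Φ⁻¹(0.5667) = 0.168, Φ⁻¹(0.3667) = -0.341
ln β = −½·[z(H)² − z(FA)²] = −0.5 × (0.028 − 0.116) = 0.044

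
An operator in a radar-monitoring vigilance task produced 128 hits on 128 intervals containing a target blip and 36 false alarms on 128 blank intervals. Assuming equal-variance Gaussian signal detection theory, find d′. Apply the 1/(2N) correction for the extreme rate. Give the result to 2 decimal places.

d′ = 3.24

The hit rate is 128/128 = 1, so apply the 1/(2N) correction: H → 1 − 1/(2·128) = 0.99609.
z(H) = z(0.99609) = 2.660
z(FA) = z(0.28125) = -0.579
d' = 2.660 − (-0.579) = 3.239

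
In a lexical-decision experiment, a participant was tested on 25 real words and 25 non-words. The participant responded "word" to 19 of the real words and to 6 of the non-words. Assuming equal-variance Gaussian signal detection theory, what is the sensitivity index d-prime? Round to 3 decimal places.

H = 19/25 = 0.7600
FA = 6/25 = 0.2400
z(H) = 0.7063
z(FA) = -0.7063
d' = z(H) − z(FA) = 0.7063 − (-0.7063) = 1.4126

d-prime = 1.413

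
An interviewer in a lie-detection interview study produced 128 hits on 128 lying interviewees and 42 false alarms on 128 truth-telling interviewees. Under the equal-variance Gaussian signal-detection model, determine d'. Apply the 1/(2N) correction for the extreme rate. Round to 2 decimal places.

d' = 3.11

The hit rate is 128/128 = 1, so apply the 1/(2N) correction: H → 1 − 1/(2·128) = 0.99609.
z(H) = z(0.99609) = 2.660
z(FA) = z(0.32812) = -0.445
d' = 2.660 − (-0.445) = 3.105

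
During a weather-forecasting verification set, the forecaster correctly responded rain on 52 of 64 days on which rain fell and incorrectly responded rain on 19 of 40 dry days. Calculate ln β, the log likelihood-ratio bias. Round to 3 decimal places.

ln β = -0.392

H = 52/64 = 0.8125
FA = 19/40 = 0.4750
z(0.8125) = 0.8871, z(0.4750) = -0.0627
ln β = −½·[z(H)² − z(FA)²] = −0.5 × (0.7869 − 0.0039) = -0.3915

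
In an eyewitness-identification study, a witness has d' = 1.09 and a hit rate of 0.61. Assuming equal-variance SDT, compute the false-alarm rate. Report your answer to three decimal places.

false-alarm rate = 0.209

z(hit rate) = z(0.61) = 0.2793
z(FA) = z(H) − d' = 0.2793 − 1.09 = -0.8107
false-alarm rate = Φ(-0.8107) = 0.2088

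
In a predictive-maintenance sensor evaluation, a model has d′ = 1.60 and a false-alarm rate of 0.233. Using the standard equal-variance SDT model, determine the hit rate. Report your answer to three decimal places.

z(false-alarm rate) = z(0.233) = -0.7290
z(H) = z(FA) + d' = -0.7290 + 1.60 = 0.8710
hit rate = Φ(0.8710) = 0.8081

hit rate = 0.808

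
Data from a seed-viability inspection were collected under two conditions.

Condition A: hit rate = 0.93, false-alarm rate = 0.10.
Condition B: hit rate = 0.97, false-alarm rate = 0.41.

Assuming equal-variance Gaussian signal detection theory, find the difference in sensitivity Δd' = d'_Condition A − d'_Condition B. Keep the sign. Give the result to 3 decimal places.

Condition A: z(0.93) = 1.4758, z(0.10) = -1.2816, d' = 2.7574
Condition B: z(0.97) = 1.8808, z(0.41) = -0.2275, d' = 2.1083
Δd' = d'_Condition A − d'_Condition B = 2.7574 − 2.1083 = 0.6491
Condition A has the higher sensitivity.

Δd' = 0.649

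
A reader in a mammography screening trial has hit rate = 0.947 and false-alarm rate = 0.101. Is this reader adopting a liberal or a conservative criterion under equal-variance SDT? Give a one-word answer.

liberal

z(H) = 1.616, z(FA) = -1.276
c = −½·(z(H) + z(FA)) = -0.170
c < 0 → liberal criterion (biased toward responding “yes”).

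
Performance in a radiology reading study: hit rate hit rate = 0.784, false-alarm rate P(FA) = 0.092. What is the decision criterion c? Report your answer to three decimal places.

c = 0.271

z(H) = 0.7858
z(FA) = -1.3285
c = −½·[z(H) + z(FA)] = −0.5 × (0.7858 + (-1.3285)) = 0.27135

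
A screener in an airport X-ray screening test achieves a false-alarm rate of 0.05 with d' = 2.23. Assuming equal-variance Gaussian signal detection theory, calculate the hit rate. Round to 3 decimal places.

hit rate = 0.721

z(false-alarm rate) = z(0.05) = -1.6449
z(H) = z(FA) + d' = -1.6449 + 2.23 = 0.5851
hit rate = Φ(0.5851) = 0.7208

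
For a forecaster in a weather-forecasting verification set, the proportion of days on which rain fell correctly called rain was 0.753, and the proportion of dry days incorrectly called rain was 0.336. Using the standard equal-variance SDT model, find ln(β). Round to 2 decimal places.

z(0.753) = 0.684, z(0.336) = -0.423
ln β = −½·[z(H)² − z(FA)²] = −0.5 × (0.468 − 0.179) = -0.1445

ln β = -0.14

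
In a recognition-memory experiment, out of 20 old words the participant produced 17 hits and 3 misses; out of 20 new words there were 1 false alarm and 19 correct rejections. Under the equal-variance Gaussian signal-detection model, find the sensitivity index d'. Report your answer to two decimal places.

d' = 2.68

H = 17/20 = 0.8500
FA = 1/20 = 0.0500
z(H) = z(0.8500) = 1.036
z(FA) = z(0.0500) = -1.645
d' = z(H) − z(FA) = 1.036 − (-1.645) = 2.681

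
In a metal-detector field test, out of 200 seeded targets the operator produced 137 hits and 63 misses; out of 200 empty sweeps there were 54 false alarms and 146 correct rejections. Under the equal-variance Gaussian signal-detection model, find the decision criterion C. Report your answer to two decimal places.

C = 0.07

H = 137/200 = 0.6850
FA = 54/200 = 0.2700
z(H) = 0.4817
z(FA) = -0.6128
c = −½·[z(H) + z(FA)] = −0.5 × (0.4817 + (-0.6128)) = 0.06555
c > 0: the operator has a conservative response bias.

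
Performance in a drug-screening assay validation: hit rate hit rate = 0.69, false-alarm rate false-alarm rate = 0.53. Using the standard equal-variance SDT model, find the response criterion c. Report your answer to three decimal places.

c = -0.286

z(0.69) = 0.4959, z(0.53) = 0.0753
c = −½·[z(H) + z(FA)] = −0.5 × (0.4959 + 0.0753) = -0.2856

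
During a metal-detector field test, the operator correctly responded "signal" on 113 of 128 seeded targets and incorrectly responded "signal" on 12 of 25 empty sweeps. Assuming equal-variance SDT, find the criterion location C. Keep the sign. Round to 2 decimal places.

H = 113/128 = 0.8828
FA = 12/25 = 0.4800
z(H) = 1.189
z(FA) = -0.050
c = −½·[z(H) + z(FA)] = −0.5 × (1.189 + (-0.050)) = -0.5695

C = -0.57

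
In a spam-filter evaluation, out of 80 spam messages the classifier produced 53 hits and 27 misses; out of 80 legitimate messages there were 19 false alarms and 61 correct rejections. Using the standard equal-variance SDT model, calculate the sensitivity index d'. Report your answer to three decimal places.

H = 53/80 = 0.6625
FA = 19/80 = 0.2375
z(H) = 0.4193
z(FA) = -0.7144
d' = z(H) − z(FA) = 0.4193 − (-0.7144) = 1.1337

d' = 1.134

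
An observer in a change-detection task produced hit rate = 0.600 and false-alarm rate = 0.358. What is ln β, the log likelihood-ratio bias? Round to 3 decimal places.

ln β = 0.034

z(0.600) = 0.2533, z(0.358) = -0.3638
ln β = −½·[z(H)² − z(FA)²] = −0.5 × (0.0642 − 0.1324) = 0.0341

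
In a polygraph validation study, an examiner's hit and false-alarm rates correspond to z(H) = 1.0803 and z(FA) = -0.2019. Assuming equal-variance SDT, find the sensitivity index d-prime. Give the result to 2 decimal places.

d-prime = 1.28

d' = z(H) − z(FA) = 1.0803 − (-0.2019) = 1.2822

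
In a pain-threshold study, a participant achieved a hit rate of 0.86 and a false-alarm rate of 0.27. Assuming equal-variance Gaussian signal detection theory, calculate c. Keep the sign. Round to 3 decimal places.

c = -0.234

Φ⁻¹(0.86) = 1.0803, Φ⁻¹(0.27) = -0.6128
c = −½·[z(H) + z(FA)] = −0.5 × (1.0803 + (-0.6128)) = -0.23375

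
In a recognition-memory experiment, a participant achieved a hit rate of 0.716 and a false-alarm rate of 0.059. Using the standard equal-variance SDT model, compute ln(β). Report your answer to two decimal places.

ln β = 1.06

Φ⁻¹(H) = Φ⁻¹(0.716) = 0.571
Φ⁻¹(FA) = Φ⁻¹(0.059) = -1.563
ln β = −½·[z(H)² − z(FA)²] = −0.5 × (0.326 − 2.443) = 1.0585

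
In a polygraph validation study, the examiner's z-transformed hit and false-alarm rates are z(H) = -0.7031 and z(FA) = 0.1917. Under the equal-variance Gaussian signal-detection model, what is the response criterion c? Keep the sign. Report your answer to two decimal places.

c = 0.26

c = −½·[z(H) + z(FA)] = −½·(-0.7031 + 0.1917) = 0.2557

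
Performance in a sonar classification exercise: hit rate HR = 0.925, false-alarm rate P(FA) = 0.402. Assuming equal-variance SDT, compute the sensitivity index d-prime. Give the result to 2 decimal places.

Φ⁻¹(H) = 1.4395
Φ⁻¹(FA) = -0.2482
d' = z(H) − z(FA) = 1.4395 − (-0.2482) = 1.6877

d-prime = 1.69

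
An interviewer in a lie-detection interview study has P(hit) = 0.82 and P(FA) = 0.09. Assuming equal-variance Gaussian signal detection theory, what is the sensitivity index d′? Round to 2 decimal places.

z(H) = 0.915
z(FA) = -1.341
d' = z(H) − z(FA) = 0.915 − (-1.341) = 2.256

d′ = 2.26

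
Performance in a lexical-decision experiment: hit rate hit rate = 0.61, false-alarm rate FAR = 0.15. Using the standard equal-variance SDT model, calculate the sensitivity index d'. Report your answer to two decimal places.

z(H) = z(0.61) = 0.279
z(FA) = z(0.15) = -1.036
d' = z(H) − z(FA) = 0.279 − (-1.036) = 1.315

d' = 1.32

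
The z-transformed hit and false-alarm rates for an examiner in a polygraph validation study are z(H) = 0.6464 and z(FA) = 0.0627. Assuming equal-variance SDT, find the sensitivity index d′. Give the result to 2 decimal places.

d′ = 0.58

d' = z(H) − z(FA) = 0.6464 − 0.0627 = 0.5837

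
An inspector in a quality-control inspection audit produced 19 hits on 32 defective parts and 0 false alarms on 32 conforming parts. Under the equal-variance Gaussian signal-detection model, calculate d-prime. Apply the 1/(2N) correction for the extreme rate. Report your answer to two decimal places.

The false-alarm rate is 0/32 = 0, so apply the 1/(2N) correction: FA → 1/(2·32) = 0.01562.
z(H) = z(0.59375) = 0.237
z(FA) = z(0.01562) = -2.154
d' = 0.237 − (-2.154) = 2.391

d-prime = 2.39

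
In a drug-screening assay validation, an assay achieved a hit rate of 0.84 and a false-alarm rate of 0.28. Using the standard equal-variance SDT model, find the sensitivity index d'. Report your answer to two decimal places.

d' = 1.58

z(H) = 0.994
z(FA) = -0.583
d' = z(H) − z(FA) = 0.994 − (-0.583) = 1.577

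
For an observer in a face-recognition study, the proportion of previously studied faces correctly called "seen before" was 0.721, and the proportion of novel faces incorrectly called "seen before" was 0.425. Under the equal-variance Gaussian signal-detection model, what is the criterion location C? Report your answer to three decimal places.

C = -0.198

z(0.721) = 0.5858, z(0.425) = -0.1891
c = −½·[z(H) + z(FA)] = −0.5 × (0.5858 + (-0.1891)) = -0.19835
c < 0: the observer has a liberal response bias.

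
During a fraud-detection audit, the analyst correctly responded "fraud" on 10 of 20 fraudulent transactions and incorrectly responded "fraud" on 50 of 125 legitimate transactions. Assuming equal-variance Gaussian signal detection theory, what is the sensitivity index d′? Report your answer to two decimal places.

d′ = 0.25

H = 10/20 = 0.5000
FA = 50/125 = 0.4000
z(0.5000) = 0.000, z(0.4000) = -0.253
d' = z(H) − z(FA) = 0.000 − (-0.253) = 0.253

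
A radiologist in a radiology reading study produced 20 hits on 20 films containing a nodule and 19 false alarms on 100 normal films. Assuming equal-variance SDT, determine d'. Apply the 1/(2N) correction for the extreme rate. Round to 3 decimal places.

The hit rate is 20/20 = 1, so apply the 1/(2N) correction: H → 1 − 1/(2·20) = 0.97500.
z(H) = z(0.97500) = 1.9600
z(FA) = z(0.19000) = -0.8779
d' = 1.9600 − (-0.8779) = 2.8379

d' = 2.838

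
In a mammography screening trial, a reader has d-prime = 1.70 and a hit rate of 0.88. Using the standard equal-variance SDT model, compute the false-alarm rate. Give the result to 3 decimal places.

z(hit rate) = z(0.88) = 1.1750
z(FA) = z(H) − d' = 1.1750 − 1.70 = -0.5250
false-alarm rate = Φ(-0.5250) = 0.2998

false-alarm rate = 0.300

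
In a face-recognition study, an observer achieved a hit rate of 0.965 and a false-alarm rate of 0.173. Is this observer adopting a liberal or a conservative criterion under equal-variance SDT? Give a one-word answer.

z(H) = 1.812, z(FA) = -0.942
c = −½·(z(H) + z(FA)) = -0.435
c < 0 → liberal criterion (biased toward responding “yes”).

liberal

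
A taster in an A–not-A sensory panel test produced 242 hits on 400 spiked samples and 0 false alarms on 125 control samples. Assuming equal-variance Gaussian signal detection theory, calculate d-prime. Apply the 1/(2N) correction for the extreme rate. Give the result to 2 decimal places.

The false-alarm rate is 0/125 = 0, so apply the 1/(2N) correction: FA → 1/(2·125) = 0.00400.
z(H) = z(0.60500) = 0.266
z(FA) = z(0.00400) = -2.652
d' = 0.266 − (-2.652) = 2.918

d-prime = 2.92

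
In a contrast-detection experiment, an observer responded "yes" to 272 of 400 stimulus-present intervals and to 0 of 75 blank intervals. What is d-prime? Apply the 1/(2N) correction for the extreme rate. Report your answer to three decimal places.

The false-alarm rate is 0/75 = 0, so apply the 1/(2N) correction: FA → 1/(2·75) = 0.00667.
z(H) = z(0.68000) = 0.4677
z(FA) = z(0.00667) = -2.4746
d' = 0.4677 − (-2.4746) = 2.9423

d-prime = 2.942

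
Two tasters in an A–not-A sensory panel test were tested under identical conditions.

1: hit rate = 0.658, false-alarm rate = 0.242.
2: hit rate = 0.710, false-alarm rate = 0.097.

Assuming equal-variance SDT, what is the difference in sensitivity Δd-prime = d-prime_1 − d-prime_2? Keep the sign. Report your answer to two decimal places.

Δd-prime = -0.75

1: z(0.658) = 0.407, z(0.242) = -0.700, d' = 1.107
2: z(0.710) = 0.553, z(0.097) = -1.299, d' = 1.852
Δd' = d'_1 − d'_2 = 1.107 − 1.852 = -0.745
2 has the higher sensitivity.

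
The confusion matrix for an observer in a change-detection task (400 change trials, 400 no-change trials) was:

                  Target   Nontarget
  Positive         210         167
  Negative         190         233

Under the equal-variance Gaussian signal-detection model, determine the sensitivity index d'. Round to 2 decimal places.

d' = 0.27

H = 210/400 = 0.5250
FA = 167/400 = 0.4175
Φ⁻¹(0.5250) = 0.063, Φ⁻¹(0.4175) = -0.208
d' = z(H) − z(FA) = 0.063 − (-0.208) = 0.271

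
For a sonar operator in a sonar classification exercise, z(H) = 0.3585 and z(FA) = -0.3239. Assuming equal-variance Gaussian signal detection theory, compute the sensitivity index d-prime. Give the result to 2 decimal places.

d-prime = 0.68

d' = z(H) − z(FA) = 0.3585 − (-0.3239) = 0.6824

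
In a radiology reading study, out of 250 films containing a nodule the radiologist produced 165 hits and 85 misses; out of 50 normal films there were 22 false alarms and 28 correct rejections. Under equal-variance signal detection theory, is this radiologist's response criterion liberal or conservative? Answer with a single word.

z(H) = 0.412, z(FA) = -0.151
c = −½·(z(H) + z(FA)) = -0.1305
c < 0 → liberal criterion (biased toward responding “yes”).

liberal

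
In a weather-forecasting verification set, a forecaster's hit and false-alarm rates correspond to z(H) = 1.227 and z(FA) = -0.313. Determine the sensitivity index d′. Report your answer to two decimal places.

d′ = 1.54

d' = z(H) − z(FA) = 1.227 − (-0.313) = 1.540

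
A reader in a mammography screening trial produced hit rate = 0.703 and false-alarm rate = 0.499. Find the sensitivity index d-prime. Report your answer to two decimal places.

d-prime = 0.54

z(H) = z(0.703) = 0.5330
z(FA) = z(0.499) = -0.0025
d' = z(H) − z(FA) = 0.5330 − (-0.0025) = 0.5355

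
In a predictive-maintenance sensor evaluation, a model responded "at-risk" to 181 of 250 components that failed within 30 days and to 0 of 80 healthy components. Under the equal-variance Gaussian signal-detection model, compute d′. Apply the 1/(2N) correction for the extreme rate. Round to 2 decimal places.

The false-alarm rate is 0/80 = 0, so apply the 1/(2N) correction: FA → 1/(2·80) = 0.00625.
z(H) = z(0.72400) = 0.595
z(FA) = z(0.00625) = -2.498
d' = 0.595 − (-2.498) = 3.093

d′ = 3.09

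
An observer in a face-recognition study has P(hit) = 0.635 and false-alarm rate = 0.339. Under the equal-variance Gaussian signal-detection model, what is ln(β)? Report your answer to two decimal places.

z(H) = 0.345
z(FA) = -0.415
ln β = −½·[z(H)² − z(FA)²] = −0.5 × (0.119 − 0.172) = 0.0265

ln β = 0.03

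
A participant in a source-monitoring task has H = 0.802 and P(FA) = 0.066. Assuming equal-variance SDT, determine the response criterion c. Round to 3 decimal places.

c = 0.329

z(H) = z(0.802) = 0.8488
z(FA) = z(0.066) = -1.5063
c = −½·[z(H) + z(FA)] = −0.5 × (0.8488 + (-1.5063)) = 0.32875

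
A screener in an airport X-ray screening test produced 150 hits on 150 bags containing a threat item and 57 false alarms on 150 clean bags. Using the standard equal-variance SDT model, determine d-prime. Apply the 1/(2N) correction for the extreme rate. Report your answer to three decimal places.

The hit rate is 150/150 = 1, so apply the 1/(2N) correction: H → 1 − 1/(2·150) = 0.99667.
z(H) = z(0.99667) = 2.7134
z(FA) = z(0.38000) = -0.3055
d' = 2.7134 − (-0.3055) = 3.0189

d-prime = 3.019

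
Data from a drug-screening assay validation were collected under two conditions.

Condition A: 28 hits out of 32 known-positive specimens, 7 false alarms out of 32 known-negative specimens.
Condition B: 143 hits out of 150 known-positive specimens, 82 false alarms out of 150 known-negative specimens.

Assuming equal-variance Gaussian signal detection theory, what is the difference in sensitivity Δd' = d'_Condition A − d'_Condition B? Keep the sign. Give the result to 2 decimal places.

Condition A: z(0.8750) = 1.150, z(0.2188) = -0.776, d' = 1.926
Condition B: z(0.9533) = 1.678, z(0.5467) = 0.117, d' = 1.561
Δd' = d'_Condition A − d'_Condition B = 1.926 − 1.561 = 0.365
Condition A has the higher sensitivity.

Δd' = 0.37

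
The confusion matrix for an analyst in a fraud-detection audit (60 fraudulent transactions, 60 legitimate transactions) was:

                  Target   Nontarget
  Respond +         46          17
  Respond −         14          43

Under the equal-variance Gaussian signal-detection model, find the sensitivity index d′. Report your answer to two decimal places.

d′ = 1.30

H = 46/60 = 0.7667
FA = 17/60 = 0.2833
Φ⁻¹(H) = 0.728
Φ⁻¹(FA) = -0.573
d' = z(H) − z(FA) = 0.728 − (-0.573) = 1.301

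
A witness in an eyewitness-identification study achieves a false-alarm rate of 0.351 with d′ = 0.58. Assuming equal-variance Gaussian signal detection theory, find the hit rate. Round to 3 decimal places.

z(false-alarm rate) = z(0.351) = -0.3826
z(H) = z(FA) + d' = -0.3826 + 0.58 = 0.1974
hit rate = Φ(0.1974) = 0.5782

hit rate = 0.578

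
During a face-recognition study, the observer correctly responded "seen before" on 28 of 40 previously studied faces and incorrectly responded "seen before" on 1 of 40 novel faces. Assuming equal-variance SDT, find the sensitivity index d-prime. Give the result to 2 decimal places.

H = 28/40 = 0.7000
FA = 1/40 = 0.0250
z(0.7000) = 0.5244, z(0.0250) = -1.9600
d' = z(H) − z(FA) = 0.5244 − (-1.9600) = 2.4844

d-prime = 2.48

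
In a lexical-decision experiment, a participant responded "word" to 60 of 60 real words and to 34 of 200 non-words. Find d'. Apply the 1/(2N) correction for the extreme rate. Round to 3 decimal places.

d' = 3.348

The hit rate is 60/60 = 1, so apply the 1/(2N) correction: H → 1 − 1/(2·60) = 0.99167.
z(H) = z(0.99167) = 2.3941
z(FA) = z(0.17000) = -0.9542
d' = 2.3941 − (-0.9542) = 3.3483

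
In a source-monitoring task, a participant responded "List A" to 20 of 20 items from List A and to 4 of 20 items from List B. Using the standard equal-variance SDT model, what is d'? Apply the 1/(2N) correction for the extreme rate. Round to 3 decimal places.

d' = 2.802

The hit rate is 20/20 = 1, so apply the 1/(2N) correction: H → 1 − 1/(2·20) = 0.97500.
z(H) = z(0.97500) = 1.9600
z(FA) = z(0.20000) = -0.8416
d' = 1.9600 − (-0.8416) = 2.8016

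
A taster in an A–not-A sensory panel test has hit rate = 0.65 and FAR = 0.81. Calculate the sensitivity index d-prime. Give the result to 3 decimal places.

d-prime = -0.493

Φ⁻¹(H) = Φ⁻¹(0.65) = 0.3853
Φ⁻¹(FA) = Φ⁻¹(0.81) = 0.8779
d' = z(H) − z(FA) = 0.3853 − 0.8779 = -0.4926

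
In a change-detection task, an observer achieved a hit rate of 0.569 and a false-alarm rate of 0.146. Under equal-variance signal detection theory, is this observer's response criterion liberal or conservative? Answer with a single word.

z(H) = 0.174, z(FA) = -1.054
c = −½·(z(H) + z(FA)) = 0.440
c > 0 → conservative criterion (biased toward responding “no”).

conservative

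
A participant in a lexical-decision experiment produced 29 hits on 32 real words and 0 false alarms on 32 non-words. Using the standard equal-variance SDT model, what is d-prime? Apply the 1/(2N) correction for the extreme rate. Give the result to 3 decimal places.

d-prime = 3.472

The false-alarm rate is 0/32 = 0, so apply the 1/(2N) correction: FA → 1/(2·32) = 0.01562.
z(H) = z(0.90625) = 1.3180
z(FA) = z(0.01562) = -2.1540
d' = 1.3180 − (-2.1540) = 3.4720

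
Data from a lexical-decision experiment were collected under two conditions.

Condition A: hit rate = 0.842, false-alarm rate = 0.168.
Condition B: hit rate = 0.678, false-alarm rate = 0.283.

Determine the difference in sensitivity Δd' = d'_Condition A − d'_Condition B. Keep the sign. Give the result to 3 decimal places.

Condition A: z(0.842) = 1.0027, z(0.168) = -0.9621, d' = 1.9648
Condition B: z(0.678) = 0.4621, z(0.283) = -0.5740, d' = 1.0361
Δd' = d'_Condition A − d'_Condition B = 1.9648 − 1.0361 = 0.9287
Condition A has the higher sensitivity.

Δd' = 0.929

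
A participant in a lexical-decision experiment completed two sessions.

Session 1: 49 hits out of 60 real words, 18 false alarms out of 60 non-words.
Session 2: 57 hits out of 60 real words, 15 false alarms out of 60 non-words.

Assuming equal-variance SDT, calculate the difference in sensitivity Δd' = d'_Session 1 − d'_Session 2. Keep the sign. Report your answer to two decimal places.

Δd' = -0.89

Session 1: z(0.8167) = 0.903, z(0.3000) = -0.524, d' = 1.427
Session 2: z(0.9500) = 1.645, z(0.2500) = -0.674, d' = 2.319
Δd' = d'_Session 1 − d'_Session 2 = 1.427 − 2.319 = -0.892
Session 2 has the higher sensitivity.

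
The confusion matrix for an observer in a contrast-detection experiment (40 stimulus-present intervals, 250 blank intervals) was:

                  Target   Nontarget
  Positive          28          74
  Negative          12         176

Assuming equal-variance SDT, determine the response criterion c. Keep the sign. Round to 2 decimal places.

c = 0.01

H = 28/40 = 0.7000
FA = 74/250 = 0.2960
z(0.7000) = 0.524, z(0.2960) = -0.536
c = −½·[z(H) + z(FA)] = −0.5 × (0.524 + (-0.536)) = 0.006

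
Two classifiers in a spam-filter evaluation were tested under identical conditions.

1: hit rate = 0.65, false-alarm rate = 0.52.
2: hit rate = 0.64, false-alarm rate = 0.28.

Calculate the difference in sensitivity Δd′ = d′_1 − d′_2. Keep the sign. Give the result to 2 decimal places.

1: z(0.65) = 0.385, z(0.52) = 0.050, d' = 0.335
2: z(0.64) = 0.358, z(0.28) = -0.583, d' = 0.941
Δd' = d'_1 − d'_2 = 0.335 − 0.941 = -0.606
2 has the higher sensitivity.

Δd′ = -0.61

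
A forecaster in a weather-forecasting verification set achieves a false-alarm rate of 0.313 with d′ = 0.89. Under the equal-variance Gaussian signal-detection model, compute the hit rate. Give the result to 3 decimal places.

z(false-alarm rate) = z(0.313) = -0.4874
z(H) = z(FA) + d' = -0.4874 + 0.89 = 0.4026
hit rate = Φ(0.4026) = 0.6564

hit rate = 0.656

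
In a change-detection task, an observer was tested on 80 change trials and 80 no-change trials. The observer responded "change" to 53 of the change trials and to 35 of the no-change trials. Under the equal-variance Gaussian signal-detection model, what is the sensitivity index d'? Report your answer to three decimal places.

d' = 0.577

H = 53/80 = 0.6625
FA = 35/80 = 0.4375
Φ⁻¹(H) = 0.4193
Φ⁻¹(FA) = -0.1573
d' = z(H) − z(FA) = 0.4193 − (-0.1573) = 0.5766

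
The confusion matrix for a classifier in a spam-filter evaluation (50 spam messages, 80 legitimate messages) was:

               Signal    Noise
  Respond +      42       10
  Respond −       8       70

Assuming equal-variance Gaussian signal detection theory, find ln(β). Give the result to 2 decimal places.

H = 42/50 = 0.8400
FA = 10/80 = 0.1250
z(0.8400) = 0.994, z(0.1250) = -1.150
ln β = −½·[z(H)² − z(FA)²] = −0.5 × (0.988 − 1.323) = 0.1675

ln β = 0.17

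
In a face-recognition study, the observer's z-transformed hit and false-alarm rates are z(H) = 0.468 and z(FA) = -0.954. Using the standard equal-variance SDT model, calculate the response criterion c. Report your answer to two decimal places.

c = 0.24

c = −½·[z(H) + z(FA)] = −½·(0.468 + (-0.954)) = 0.243
c > 0: the observer has a conservative response bias.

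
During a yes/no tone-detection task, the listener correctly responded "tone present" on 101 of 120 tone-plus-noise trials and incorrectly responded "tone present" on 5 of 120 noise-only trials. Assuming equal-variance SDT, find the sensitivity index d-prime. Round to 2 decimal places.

H = 101/120 = 0.8417
FA = 5/120 = 0.0417
z(H) = 1.0015
z(FA) = -1.7313
d' = z(H) − z(FA) = 1.0015 − (-1.7313) = 2.7328

d-prime = 2.73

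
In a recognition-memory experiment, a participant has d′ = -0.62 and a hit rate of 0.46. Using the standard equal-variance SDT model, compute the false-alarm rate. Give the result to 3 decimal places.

z(hit rate) = z(0.46) = -0.1004
z(FA) = z(H) − d' = -0.1004 − (-0.62) = 0.5196
false-alarm rate = Φ(0.5196) = 0.6983

false-alarm rate = 0.698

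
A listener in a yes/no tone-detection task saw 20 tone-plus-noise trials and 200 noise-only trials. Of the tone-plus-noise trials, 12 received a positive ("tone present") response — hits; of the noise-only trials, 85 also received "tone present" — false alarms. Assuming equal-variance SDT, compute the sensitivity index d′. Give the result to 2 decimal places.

d′ = 0.44

H = 12/20 = 0.6000
FA = 85/200 = 0.4250
z(H) = z(0.6000) = 0.253
z(FA) = z(0.4250) = -0.189
d' = z(H) − z(FA) = 0.253 − (-0.189) = 0.442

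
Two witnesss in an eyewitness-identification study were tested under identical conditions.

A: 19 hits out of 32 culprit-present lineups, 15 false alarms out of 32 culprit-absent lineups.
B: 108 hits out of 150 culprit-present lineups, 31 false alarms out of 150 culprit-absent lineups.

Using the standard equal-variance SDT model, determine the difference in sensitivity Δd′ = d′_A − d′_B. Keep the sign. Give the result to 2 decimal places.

Δd′ = -1.09

A: z(0.5938) = 0.237, z(0.4688) = -0.078, d' = 0.315
B: z(0.7200) = 0.583, z(0.2067) = -0.818, d' = 1.401
Δd' = d'_A − d'_B = 0.315 − 1.401 = -1.086
B has the higher sensitivity.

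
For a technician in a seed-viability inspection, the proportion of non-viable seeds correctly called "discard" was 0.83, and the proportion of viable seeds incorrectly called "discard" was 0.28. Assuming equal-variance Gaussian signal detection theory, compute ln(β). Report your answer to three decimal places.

Φ⁻¹(H) = 0.9542
Φ⁻¹(FA) = -0.5828
ln β = −½·[z(H)² − z(FA)²] = −0.5 × (0.9105 − 0.3397) = -0.2854

ln β = -0.285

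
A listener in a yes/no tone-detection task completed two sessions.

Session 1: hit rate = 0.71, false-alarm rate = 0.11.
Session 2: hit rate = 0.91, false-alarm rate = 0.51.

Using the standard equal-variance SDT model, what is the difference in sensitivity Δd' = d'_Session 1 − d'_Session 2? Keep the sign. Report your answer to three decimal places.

Session 1: z(0.71) = 0.5534, z(0.11) = -1.2265, d' = 1.7799
Session 2: z(0.91) = 1.3408, z(0.51) = 0.0251, d' = 1.3157
Δd' = d'_Session 1 − d'_Session 2 = 1.7799 − 1.3157 = 0.4642
Session 1 has the higher sensitivity.

Δd' = 0.464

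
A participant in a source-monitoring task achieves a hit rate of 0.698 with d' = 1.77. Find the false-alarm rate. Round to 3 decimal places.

z(hit rate) = z(0.698) = 0.5187
z(FA) = z(H) − d' = 0.5187 − 1.77 = -1.2513
false-alarm rate = Φ(-1.2513) = 0.1054

false-alarm rate = 0.105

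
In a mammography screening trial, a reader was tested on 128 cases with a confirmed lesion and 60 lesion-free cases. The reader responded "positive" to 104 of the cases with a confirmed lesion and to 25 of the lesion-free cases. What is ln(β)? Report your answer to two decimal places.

H = 104/128 = 0.8125
FA = 25/60 = 0.4167
Φ⁻¹(H) = Φ⁻¹(0.8125) = 0.887
Φ⁻¹(FA) = Φ⁻¹(0.4167) = -0.210
ln β = −½·[z(H)² − z(FA)²] = −0.5 × (0.787 − 0.044) = -0.3715

ln β = -0.37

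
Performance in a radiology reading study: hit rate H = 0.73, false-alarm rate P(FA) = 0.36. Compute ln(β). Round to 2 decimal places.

Φ⁻¹(0.73) = 0.613, Φ⁻¹(0.36) = -0.358
ln β = −½·[z(H)² − z(FA)²] = −0.5 × (0.376 − 0.128) = -0.124

ln β = -0.12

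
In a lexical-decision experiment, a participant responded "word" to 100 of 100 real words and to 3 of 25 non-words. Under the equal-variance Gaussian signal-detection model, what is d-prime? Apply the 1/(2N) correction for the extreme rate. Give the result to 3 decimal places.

The hit rate is 100/100 = 1, so apply the 1/(2N) correction: H → 1 − 1/(2·100) = 0.99500.
z(H) = z(0.99500) = 2.5758
z(FA) = z(0.12000) = -1.1750
d' = 2.5758 − (-1.1750) = 3.7508

d-prime = 3.751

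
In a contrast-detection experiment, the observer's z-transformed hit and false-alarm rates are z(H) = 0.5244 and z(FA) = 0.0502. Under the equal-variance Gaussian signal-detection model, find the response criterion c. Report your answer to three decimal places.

c = −½·[z(H) + z(FA)] = −½·(0.5244 + 0.0502) = -0.2873

c = -0.287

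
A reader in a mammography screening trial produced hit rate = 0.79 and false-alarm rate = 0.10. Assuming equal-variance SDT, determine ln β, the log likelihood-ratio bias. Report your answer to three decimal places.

z(H) = 0.8064
z(FA) = -1.2816
ln β = −½·[z(H)² − z(FA)²] = −0.5 × (0.6503 − 1.6425) = 0.4961

ln β = 0.496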